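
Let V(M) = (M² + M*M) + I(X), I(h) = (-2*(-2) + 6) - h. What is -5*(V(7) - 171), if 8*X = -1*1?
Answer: 2515/8 ≈ 314.38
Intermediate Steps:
X = -⅛ (X = (-1*1)/8 = (⅛)*(-1) = -⅛ ≈ -0.12500)
I(h) = 10 - h (I(h) = (4 + 6) - h = 10 - h)
V(M) = 81/8 + 2*M² (V(M) = (M² + M*M) + (10 - 1*(-⅛)) = (M² + M²) + (10 + ⅛) = 2*M² + 81/8 = 81/8 + 2*M²)
-5*(V(7) - 171) = -5*((81/8 + 2*7²) - 171) = -5*((81/8 + 2*49) - 171) = -5*((81/8 + 98) - 171) = -5*(865/8 - 171) = -5*(-503/8) = 2515/8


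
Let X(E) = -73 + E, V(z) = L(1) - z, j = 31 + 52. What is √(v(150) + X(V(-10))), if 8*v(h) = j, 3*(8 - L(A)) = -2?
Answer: I*√6330/12 ≈ 6.6301*I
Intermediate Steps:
L(A) = 26/3 (L(A) = 8 - ⅓*(-2) = 8 + ⅔ = 26/3)
j = 83
v(h) = 83/8 (v(h) = (⅛)*83 = 83/8)
V(z) = 26/3 - z
√(v(150) + X(V(-10))) = √(83/8 + (-73 + (26/3 - 1*(-10)))) = √(83/8 + (-73 + (26/3 + 10))) = √(83/8 + (-73 + 56/3)) = √(83/8 - 163/3) = √(-1055/24) = I*√6330/12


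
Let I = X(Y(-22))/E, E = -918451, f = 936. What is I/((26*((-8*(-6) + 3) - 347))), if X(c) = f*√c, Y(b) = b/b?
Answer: 9/67965374 ≈ 1.3242e-7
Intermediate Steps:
Y(b) = 1
X(c) = 936*√c
I = -936/918451 (I = (936*√1)/(-918451) = (936*1)*(-1/918451) = 936*(-1/918451) = -936/918451 ≈ -0.0010191)
I/((26*((-8*(-6) + 3) - 347))) = -936*1/(26*((-8*(-6) + 3) - 347))/918451 = -936*1/(26*((48 + 3) - 347))/918451 = -936*1/(26*(51 - 347))/918451 = -936/(918451*(26*(-296))) = -936/918451/(-7696) = -936/918451*(-1/7696) = 9/67965374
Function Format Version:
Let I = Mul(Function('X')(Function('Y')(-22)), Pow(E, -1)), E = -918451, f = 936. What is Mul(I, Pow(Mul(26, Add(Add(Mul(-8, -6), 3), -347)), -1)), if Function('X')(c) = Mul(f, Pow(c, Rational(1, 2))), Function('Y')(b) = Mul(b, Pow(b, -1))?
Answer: Rational(9, 67965374) ≈ 1.3242e-7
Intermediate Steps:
Function('Y')(b) = 1
Function('X')(c) = Mul(936, Pow(c, Rational(1, 2)))
I = Rational(-936, 918451) (I = Mul(Mul(936, Pow(1, Rational(1, 2))), Pow(-918451, -1)) = Mul(Mul(936, 1), Rational(-1, 918451)) = Mul(936, Rational(-1, 918451)) = Rational(-936, 918451) ≈ -0.0010191)
Mul(I, Pow(Mul(26, Add(Add(Mul(-8, -6), 3), -347)), -1)) = Mul(Rational(-936, 918451), Pow(Mul(26, Add(Add(Mul(-8, -6), 3), -347)), -1)) = Mul(Rational(-936, 918451), Pow(Mul(26, Add(Add(48, 3), -347)), -1)) = Mul(Rational(-936, 918451), Pow(Mul(26, Add(51, -347)), -1)) = Mul(Rational(-936, 918451), Pow(Mul(26, -296), -1)) = Mul(Rational(-936, 918451), Pow(-7696, -1)) = Mul(Rational(-936, 918451), Rational(-1, 7696)) = Rational(9, 67965374)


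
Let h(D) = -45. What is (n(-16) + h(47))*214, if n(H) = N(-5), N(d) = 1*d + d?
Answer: -11770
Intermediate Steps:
N(d) = 2*d (N(d) = d + d = 2*d)
n(H) = -10 (n(H) = 2*(-5) = -10)
(n(-16) + h(47))*214 = (-10 - 45)*214 = -55*214 = -11770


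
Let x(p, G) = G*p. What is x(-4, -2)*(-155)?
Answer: -1240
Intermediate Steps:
x(-4, -2)*(-155) = -2*(-4)*(-155) = 8*(-155) = -1240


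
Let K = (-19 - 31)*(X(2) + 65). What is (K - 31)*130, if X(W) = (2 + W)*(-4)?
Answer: -322530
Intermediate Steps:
X(W) = -8 - 4*W
K = -2450 (K = (-19 - 31)*((-8 - 4*2) + 65) = -50*((-8 - 8) + 65) = -50*(-16 + 65) = -50*49 = -2450)
(K - 31)*130 = (-2450 - 31)*130 = -2481*130 = -322530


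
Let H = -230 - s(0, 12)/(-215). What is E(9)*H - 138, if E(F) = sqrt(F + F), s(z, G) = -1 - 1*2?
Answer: -138 - 148359*sqrt(2)/215 ≈ -1113.9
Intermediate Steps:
s(z, G) = -3 (s(z, G) = -1 - 2 = -3)
E(F) = sqrt(2)*sqrt(F) (E(F) = sqrt(2*F) = sqrt(2)*sqrt(F))
H = -49453/215 (H = -230 - (-3)/(-215) = -230 - (-3)*(-1)/215 = -230 - 1*3/215 = -230 - 3/215 = -49453/215 ≈ -230.01)
E(9)*H - 138 = (sqrt(2)*sqrt(9))*(-49453/215) - 138 = (sqrt(2)*3)*(-49453/215) - 138 = (3*sqrt(2))*(-49453/215) - 138 = -148359*sqrt(2)/215 - 138 = -138 - 148359*sqrt(2)/215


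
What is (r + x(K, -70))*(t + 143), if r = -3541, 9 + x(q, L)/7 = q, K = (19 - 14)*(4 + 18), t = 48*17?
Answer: -2717806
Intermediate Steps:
t = 816
K = 110 (K = 5*22 = 110)
x(q, L) = -63 + 7*q
(r + x(K, -70))*(t + 143) = (-3541 + (-63 + 7*110))*(816 + 143) = (-3541 + (-63 + 770))*959 = (-3541 + 707)*959 = -2834*959 = -2717806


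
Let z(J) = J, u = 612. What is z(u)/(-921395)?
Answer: -612/921395 ≈ -0.00066421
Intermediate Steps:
z(u)/(-921395) = 612/(-921395) = 612*(-1/921395) = -612/921395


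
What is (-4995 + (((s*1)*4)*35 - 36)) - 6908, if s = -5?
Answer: -12639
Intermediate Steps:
(-4995 + (((s*1)*4)*35 - 36)) - 6908 = (-4995 + ((-5*1*4)*35 - 36)) - 6908 = (-4995 + (-5*4*35 - 36)) - 6908 = (-4995 + (-20*35 - 36)) - 6908 = (-4995 + (-700 - 36)) - 6908 = (-4995 - 736) - 6908 = -5731 - 6908 = -12639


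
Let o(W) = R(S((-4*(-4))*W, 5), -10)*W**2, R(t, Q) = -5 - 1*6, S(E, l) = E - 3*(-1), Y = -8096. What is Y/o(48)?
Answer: 23/72 ≈ 0.31944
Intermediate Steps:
S(E, l) = 3 + E (S(E, l) = E + 3 = 3 + E)
R(t, Q) = -11 (R(t, Q) = -5 - 6 = -11)
o(W) = -11*W**2
Y/o(48) = -8096/((-11*48**2)) = -8096/((-11*2304)) = -8096/(-25344) = -8096*(-1/25344) = 23/72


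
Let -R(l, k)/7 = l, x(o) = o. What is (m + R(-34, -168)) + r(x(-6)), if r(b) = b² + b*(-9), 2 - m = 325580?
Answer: -325250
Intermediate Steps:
m = -325578 (m = 2 - 1*325580 = 2 - 325580 = -325578)
R(l, k) = -7*l
r(b) = b² - 9*b
(m + R(-34, -168)) + r(x(-6)) = (-325578 - 7*(-34)) - 6*(-9 - 6) = (-325578 + 238) - 6*(-15) = -325340 + 90 = -325250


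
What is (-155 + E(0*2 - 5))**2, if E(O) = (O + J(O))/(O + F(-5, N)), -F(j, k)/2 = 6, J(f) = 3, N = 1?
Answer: 6932689/289 ≈ 23989.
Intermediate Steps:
F(j, k) = -12 (F(j, k) = -2*6 = -12)
E(O) = (3 + O)/(-12 + O) (E(O) = (O + 3)/(O - 12) = (3 + O)/(-12 + O))
(-155 + E(0*2 - 5))**2 = (-155 + (3 + (0*2 - 5))/(-12 + (0*2 - 5)))**2 = (-155 + (3 + (0 - 5))/(-12 + (0 - 5)))**2 = (-155 + (3 - 5)/(-12 - 5))**2 = (-155 - 2/(-17))**2 = (-155 - 1/17*(-2))**2 = (-155 + 2/17)**2 = (-2633/17)**2 = 6932689/289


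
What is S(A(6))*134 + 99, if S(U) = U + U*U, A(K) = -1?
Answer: 99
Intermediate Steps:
S(U) = U + U²
S(A(6))*134 + 99 = -(1 - 1)*134 + 99 = -1*0*134 + 99 = 0*134 + 99 = 0 + 99 = 99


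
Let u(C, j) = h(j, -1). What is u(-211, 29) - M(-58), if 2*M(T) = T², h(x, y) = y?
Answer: -1683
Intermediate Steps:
u(C, j) = -1
M(T) = T²/2
u(-211, 29) - M(-58) = -1 - (-58)²/2 = -1 - 3364/2 = -1 - 1*1682 = -1 - 1682 = -1683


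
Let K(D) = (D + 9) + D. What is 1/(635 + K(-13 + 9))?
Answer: 1/636 ≈ 0.0015723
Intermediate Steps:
K(D) = 9 + 2*D (K(D) = (9 + D) + D = 9 + 2*D)
1/(635 + K(-13 + 9)) = 1/(635 + (9 + 2*(-13 + 9))) = 1/(635 + (9 + 2*(-4))) = 1/(635 + (9 - 8)) = 1/(635 + 1) = 1/636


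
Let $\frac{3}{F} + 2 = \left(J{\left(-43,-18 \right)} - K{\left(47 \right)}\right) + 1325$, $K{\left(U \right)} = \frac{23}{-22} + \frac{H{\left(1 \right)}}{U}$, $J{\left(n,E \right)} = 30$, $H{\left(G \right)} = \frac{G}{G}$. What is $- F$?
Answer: $- \frac{1034}{466687} \approx -0.0022156$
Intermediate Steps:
$H{\left(G \right)} = 1$
$K{\left(U \right)} = - \frac{23}{22} + \frac{1}{U}$ ($K{\left(U \right)} = \frac{23}{-22} + 1 \frac{1}{U} = 23 \left(- \frac{1}{22}\right) + \frac{1}{U} = - \frac{23}{22} + \frac{1}{U}$)
$F = \frac{1034}{466687}$ ($F = \frac{3}{-2 + \left(\left(30 - \left(- \frac{23}{22} + \frac{1}{47}\right)\right) + 1325\right)} = \frac{3}{-2 + \left(\left(30 - - \frac{1059}{1034}\right) + 1325\right)} = \frac{3}{-2 + \left(\left(30 + \frac{1059}{1034}\right) + 1325\right)} = \frac{3}{-2 + \left(\frac{32079}{1034} + 1325\right)} = \frac{3}{-2 + \frac{1402129}{1034}} = \frac{3}{\frac{1400061}{1034}} = 3 \cdot \frac{1034}{1400061} = \frac{1034}{466687} \approx 0.0022156$)
$- F = \left(-1\right) \frac{1034}{466687} = - \frac{1034}{466687}$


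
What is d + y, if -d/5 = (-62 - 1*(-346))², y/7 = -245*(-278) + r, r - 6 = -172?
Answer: 72328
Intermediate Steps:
r = -166 (r = 6 - 172 = -166)
y = 475608 (y = 7*(-245*(-278) - 166) = 7*(68110 - 166) = 7*67944 = 475608)
d = -403280 (d = -5*(-62 - 1*(-346))² = -5*(-62 + 346)² = -5*284² = -5*80656 = -403280)
d + y = -403280 + 475608 = 72328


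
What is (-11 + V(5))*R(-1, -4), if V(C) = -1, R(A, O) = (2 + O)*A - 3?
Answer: 12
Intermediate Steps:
R(A, O) = -3 + A*(2 + O) (R(A, O) = A*(2 + O) - 3 = -3 + A*(2 + O))
(-11 + V(5))*R(-1, -4) = (-11 - 1)*(-3 + 2*(-1) - 1*(-4)) = -12*(-3 - 2 + 4) = -12*(-1) = 12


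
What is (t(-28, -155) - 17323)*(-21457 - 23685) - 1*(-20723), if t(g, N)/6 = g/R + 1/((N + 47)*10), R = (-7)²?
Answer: 492767485787/630 ≈ 7.8217e+8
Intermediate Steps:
R = 49
t(g, N) = 3/(5*(47 + N)) + 6*g/49 (t(g, N) = 6*(g/49 + 1/((N + 47)*10)) = 6*(g*(1/49) + (⅒)/(47 + N)) = 6*(g/49 + 1/(10*(47 + N))) = 6*(1/(10*(47 + N)) + g/49) = 3/(5*(47 + N)) + 6*g/49)
(t(-28, -155) - 17323)*(-21457 - 23685) - 1*(-20723) = (3*(49 + 470*(-28) + 10*(-155)*(-28))/(245*(47 - 155)) - 17323)*(-21457 - 23685) - 1*(-20723) = ((3/245)*(49 - 13160 + 43400)/(-108) - 17323)*(-45142) + 20723 = ((3/245)*(-1/108)*30289 - 17323)*(-45142) + 20723 = (-4327/1260 - 17323)*(-45142) + 20723 = -21831307/1260*(-45142) + 20723 = 492754430297/630 + 20723 = 492767485787/630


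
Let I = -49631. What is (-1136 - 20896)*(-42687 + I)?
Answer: 2033950176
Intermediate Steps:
(-1136 - 20896)*(-42687 + I) = (-1136 - 20896)*(-42687 - 49631) = -22032*(-92318) = 2033950176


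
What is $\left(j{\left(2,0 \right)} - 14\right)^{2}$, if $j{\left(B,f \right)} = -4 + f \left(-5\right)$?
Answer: $324$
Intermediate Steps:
$j{\left(B,f \right)} = -4 - 5 f$
$\left(j{\left(2,0 \right)} - 14\right)^{2} = \left(\left(-4 - 0\right) - 14\right)^{2} = \left(\left(-4 + 0\right) - 14\right)^{2} = \left(-4 - 14\right)^{2} = \left(-18\right)^{2} = 324$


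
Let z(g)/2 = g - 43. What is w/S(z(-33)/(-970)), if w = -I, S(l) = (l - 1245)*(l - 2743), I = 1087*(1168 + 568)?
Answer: -443877102200/803154615971 ≈ -0.55267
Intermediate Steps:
I = 1887032 (I = 1087*1736 = 1887032)
z(g) = -86 + 2*g (z(g) = 2*(g - 43) = 2*(-43 + g) = -86 + 2*g)
S(l) = (-2743 + l)*(-1245 + l) (S(l) = (-1245 + l)*(-2743 + l) = (-2743 + l)*(-1245 + l))
w = -1887032 (w = -1*1887032 = -1887032)
w/S(z(-33)/(-970)) = -1887032/(3415035 + ((-86 + 2*(-33))/(-970))² - 3988*(-86 + 2*(-33))/(-970)) = -1887032/(3415035 + ((-86 - 66)*(-1/970))² - 3988*(-86 - 66)*(-1)/970) = -1887032/(3415035 + (-152*(-1/970))² - (-606176)*(-1)/970) = -1887032/(3415035 + (76/485)² - 3988*76/485) = -1887032/(3415035 + 5776/235225 - 303088/485) = -1887032/803154615971/235225 = -1887032*235225/803154615971 = -443877102200/803154615971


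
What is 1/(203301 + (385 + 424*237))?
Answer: 1/304174 ≈ 3.2876e-6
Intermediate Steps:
1/(203301 + (385 + 424*237)) = 1/(203301 + (385 + 100488)) = 1/(203301 + 100873) = 1/304174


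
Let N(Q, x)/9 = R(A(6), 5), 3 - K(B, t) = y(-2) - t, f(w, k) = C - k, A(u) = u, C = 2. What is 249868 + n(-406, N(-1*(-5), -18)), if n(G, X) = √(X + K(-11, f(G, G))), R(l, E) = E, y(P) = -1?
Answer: 249868 + √457 ≈ 2.4989e+5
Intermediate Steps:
f(w, k) = 2 - k
K(B, t) = 4 + t (K(B, t) = 3 - (-1 - t) = 3 + (1 + t) = 4 + t)
N(Q, x) = 45 (N(Q, x) = 9*5 = 45)
n(G, X) = √(6 + X - G) (n(G, X) = √(X + (4 + (2 - G))) = √(X + (6 - G)) = √(6 + X - G))
249868 + n(-406, N(-1*(-5), -18)) = 249868 + √(6 + 45 - 1*(-406)) = 249868 + √(6 + 45 + 406) = 249868 + √457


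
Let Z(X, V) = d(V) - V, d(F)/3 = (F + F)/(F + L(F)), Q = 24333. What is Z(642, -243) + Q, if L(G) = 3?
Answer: 983283/40 ≈ 24582.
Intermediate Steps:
d(F) = 6*F/(3 + F) (d(F) = 3*((F + F)/(F + 3)) = 3*((2*F)/(3 + F)) = 3*(2*F/(3 + F)) = 6*F/(3 + F))
Z(X, V) = -V + 6*V/(3 + V) (Z(X, V) = 6*V/(3 + V) - V = -V + 6*V/(3 + V))
Z(642, -243) + Q = -243*(3 - 1*(-243))/(3 - 243) + 24333 = -243*(3 + 243)/(-240) + 24333 = -243*(-1/240)*246 + 24333 = 9963/40 + 24333 = 983283/40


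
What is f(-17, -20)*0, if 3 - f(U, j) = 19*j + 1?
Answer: 0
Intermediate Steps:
f(U, j) = 2 - 19*j (f(U, j) = 3 - (19*j + 1) = 3 - (1 + 19*j) = 3 + (-1 - 19*j) = 2 - 19*j)
f(-17, -20)*0 = (2 - 19*(-20))*0 = (2 + 380)*0 = 382*0 = 0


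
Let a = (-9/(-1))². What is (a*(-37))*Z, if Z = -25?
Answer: 74925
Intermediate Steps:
a = 81 (a = (-9*(-1))² = 9² = 81)
(a*(-37))*Z = (81*(-37))*(-25) = -2997*(-25) = 74925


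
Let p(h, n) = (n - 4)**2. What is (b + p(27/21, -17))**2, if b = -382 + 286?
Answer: 119025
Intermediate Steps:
p(h, n) = (-4 + n)**2
b = -96
(b + p(27/21, -17))**2 = (-96 + (-4 - 17)**2)**2 = (-96 + (-21)**2)**2 = (-96 + 441)**2 = 345**2 = 119025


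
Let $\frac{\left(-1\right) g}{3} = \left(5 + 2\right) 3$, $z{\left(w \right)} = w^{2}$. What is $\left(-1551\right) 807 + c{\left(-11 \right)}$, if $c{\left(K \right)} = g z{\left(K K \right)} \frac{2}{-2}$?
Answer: $-329274$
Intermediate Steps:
$g = -63$ ($g = - 3 \left(5 + 2\right) 3 = - 3 \cdot 7 \cdot 3 = \left(-3\right) 21 = -63$)
$c{\left(K \right)} = 63 K^{4}$ ($c{\left(K \right)} = - 63 \left(K K\right)^{2} \frac{2}{-2} = - 63 \left(K^{2}\right)^{2} \cdot 2 \left(- \frac{1}{2}\right) = - 63 K^{4} \left(-1\right) = 63 K^{4}$)
$\left(-1551\right) 807 + c{\left(-11 \right)} = \left(-1551\right) 807 + 63 \left(-11\right)^{4} = -1251657 + 63 \cdot 14641 = -1251657 + 922383 = -329274$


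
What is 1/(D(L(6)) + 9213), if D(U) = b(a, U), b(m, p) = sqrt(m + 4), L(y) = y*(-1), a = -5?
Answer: 9213/84879370 - I/84879370 ≈ 0.00010854 - 1.1781e-8*I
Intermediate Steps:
L(y) = -y
b(m, p) = sqrt(4 + m)
D(U) = I (D(U) = sqrt(4 - 5) = sqrt(-1) = I)
1/(D(L(6)) + 9213) = 1/(I + 9213) = 1/(9213 + I) = (9213 - I)/84879370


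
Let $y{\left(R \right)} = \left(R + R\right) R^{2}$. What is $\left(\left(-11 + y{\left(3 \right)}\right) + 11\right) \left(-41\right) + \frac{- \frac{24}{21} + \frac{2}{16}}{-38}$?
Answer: $- \frac{247965}{112} \approx -2214.0$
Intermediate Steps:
$y{\left(R \right)} = 2 R^{3}$ ($y{\left(R \right)} = 2 R R^{2} = 2 R^{3}$)
$\left(\left(-11 + y{\left(3 \right)}\right) + 11\right) \left(-41\right) + \frac{- \frac{24}{21} + \frac{2}{16}}{-38} = \left(\left(-11 + 2 \cdot 3^{3}\right) + 11\right) \left(-41\right) + \frac{- \frac{24}{21} + \frac{2}{16}}{-38} = \left(\left(-11 + 2 \cdot 27\right) + 11\right) \left(-41\right) + \left(\left(-24\right) \frac{1}{21} + 2 \cdot \frac{1}{16}\right) \left(- \frac{1}{38}\right) = \left(\left(-11 + 54\right) + 11\right) \left(-41\right) + \left(- \frac{8}{7} + \frac{1}{8}\right) \left(- \frac{1}{38}\right) = \left(43 + 11\right) \left(-41\right) - - \frac{3}{112} = 54 \left(-41\right) + \frac{3}{112} = -2214 + \frac{3}{112} = - \frac{247965}{112}$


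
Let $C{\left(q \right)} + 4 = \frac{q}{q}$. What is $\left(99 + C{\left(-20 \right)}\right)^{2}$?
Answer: $9216$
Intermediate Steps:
$C{\left(q \right)} = -3$ ($C{\left(q \right)} = -4 + \frac{q}{q} = -4 + 1 = -3$)
$\left(99 + C{\left(-20 \right)}\right)^{2} = \left(99 - 3\right)^{2} = 96^{2} = 9216$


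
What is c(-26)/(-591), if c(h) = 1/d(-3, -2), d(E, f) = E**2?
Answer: -1/5319 ≈ -0.00018801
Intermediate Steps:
c(h) = 1/9 (c(h) = 1/((-3)**2) = 1/9)
c(-26)/(-591) = (1/9)/(-591) = (1/9)*(-1/591) = -1/5319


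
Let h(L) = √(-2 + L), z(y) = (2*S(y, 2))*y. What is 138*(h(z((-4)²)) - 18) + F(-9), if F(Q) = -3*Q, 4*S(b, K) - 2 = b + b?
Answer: -2457 + 414*√30 ≈ -189.43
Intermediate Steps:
S(b, K) = ½ + b/2 (S(b, K) = ½ + (b + b)/4 = ½ + (2*b)/4 = ½ + b/2)
z(y) = y*(1 + y) (z(y) = (2*(½ + y/2))*y = (1 + y)*y = y*(1 + y))
138*(h(z((-4)²)) - 18) + F(-9) = 138*(√(-2 + (-4)²*(1 + (-4)²)) - 18) - 3*(-9) = 138*(√(-2 + 16*(1 + 16)) - 18) + 27 = 138*(√(-2 + 16*17) - 18) + 27 = 138*(√(-2 + 272) - 18) + 27 = 138*(√270 - 18) + 27 = 138*(3*√30 - 18) + 27 = 138*(-18 + 3*√30) + 27 = (-2484 + 414*√30) + 27 = -2457 + 414*√30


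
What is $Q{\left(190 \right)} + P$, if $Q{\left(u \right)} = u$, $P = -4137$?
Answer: $-3947$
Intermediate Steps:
$Q{\left(190 \right)} + P = 190 - 4137 = -3947$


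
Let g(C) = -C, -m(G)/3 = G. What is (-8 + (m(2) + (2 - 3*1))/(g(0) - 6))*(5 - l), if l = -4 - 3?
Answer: -82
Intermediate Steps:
m(G) = -3*G
l = -7
(-8 + (m(2) + (2 - 3*1))/(g(0) - 6))*(5 - l) = (-8 + (-3*2 + (2 - 3*1))/(-1*0 - 6))*(5 - 1*(-7)) = (-8 + (-6 + (2 - 3))/(0 - 6))*(5 + 7) = (-8 + (-6 - 1)/(-6))*12 = (-8 - 7*(-⅙))*12 = (-8 + 7/6)*12 = -41/6*12 = -82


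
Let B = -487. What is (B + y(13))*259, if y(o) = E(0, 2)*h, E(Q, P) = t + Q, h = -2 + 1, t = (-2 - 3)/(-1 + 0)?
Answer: -127428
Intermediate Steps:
t = 5 (t = -5/(-1) = -5*(-1) = 5)
h = -1
E(Q, P) = 5 + Q
y(o) = -5 (y(o) = (5 + 0)*(-1) = 5*(-1) = -5)
(B + y(13))*259 = (-487 - 5)*259 = -492*259 = -127428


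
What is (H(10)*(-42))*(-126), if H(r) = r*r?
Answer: 529200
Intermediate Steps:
H(r) = r²
(H(10)*(-42))*(-126) = (10²*(-42))*(-126) = (100*(-42))*(-126) = -4200*(-126) = 529200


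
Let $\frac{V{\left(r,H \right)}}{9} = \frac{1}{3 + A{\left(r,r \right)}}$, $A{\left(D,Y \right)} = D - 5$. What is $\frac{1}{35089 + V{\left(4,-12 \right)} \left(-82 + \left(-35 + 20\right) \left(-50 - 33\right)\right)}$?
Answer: $\frac{2}{80645} \approx 2.48 \cdot 10^{-5}$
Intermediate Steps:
$A{\left(D,Y \right)} = -5 + D$ ($A{\left(D,Y \right)} = D - 5 = -5 + D$)
$V{\left(r,H \right)} = \frac{9}{-2 + r}$ ($V{\left(r,H \right)} = \frac{9}{3 + \left(-5 + r\right)} = \frac{9}{-2 + r}$)
$\frac{1}{35089 + V{\left(4,-12 \right)} \left(-82 + \left(-35 + 20\right) \left(-50 - 33\right)\right)} = \frac{1}{35089 + \frac{9}{-2 + 4} \left(-82 + \left(-35 + 20\right) \left(-50 - 33\right)\right)} = \frac{1}{35089 + \frac{9}{2} \left(-82 - -1245\right)} = \frac{1}{35089 + 9 \cdot \frac{1}{2} \left(-82 + 1245\right)} = \frac{1}{35089 + \frac{9}{2} \cdot 1163} = \frac{1}{35089 + \frac{10467}{2}} = \frac{1}{\frac{80645}{2}} = \frac{2}{80645}$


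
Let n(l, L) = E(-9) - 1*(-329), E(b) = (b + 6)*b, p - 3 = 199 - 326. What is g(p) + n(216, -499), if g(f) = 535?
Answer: 891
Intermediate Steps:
p = -124 (p = 3 + (199 - 326) = 3 - 127 = -124)
E(b) = b*(6 + b) (E(b) = (6 + b)*b = b*(6 + b))
n(l, L) = 356 (n(l, L) = -9*(6 - 9) - 1*(-329) = -9*(-3) + 329 = 27 + 329 = 356)
g(p) + n(216, -499) = 535 + 356 = 891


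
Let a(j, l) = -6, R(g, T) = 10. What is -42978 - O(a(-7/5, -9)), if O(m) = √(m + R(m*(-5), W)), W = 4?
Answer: -42980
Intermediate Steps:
O(m) = √(10 + m) (O(m) = √(m + 10) = √(10 + m))
-42978 - O(a(-7/5, -9)) = -42978 - √(10 - 6) = -42978 - √4 = -42978 - 1*2 = -42978 - 2 = -42980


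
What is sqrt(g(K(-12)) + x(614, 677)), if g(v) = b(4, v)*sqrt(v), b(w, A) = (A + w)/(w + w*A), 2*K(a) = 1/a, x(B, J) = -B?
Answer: sqrt(-46772064 + 6555*I*sqrt(6))/276 ≈ 0.0042532 + 24.779*I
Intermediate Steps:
K(a) = 1/(2*a) (K(a) = (1/a)/2 = 1/(2*a))
b(w, A) = (A + w)/(w + A*w)
g(v) = sqrt(v)*(4 + v)/(4*(1 + v)) (g(v) = ((v + 4)/(4*(1 + v)))*sqrt(v) = ((4 + v)/(4*(1 + v)))*sqrt(v) = sqrt(v)*(4 + v)/(4*(1 + v)))
sqrt(g(K(-12)) + x(614, 677)) = sqrt(sqrt((1/2)/(-12))*(4 + (1/2)/(-12))/(4*(1 + (1/2)/(-12))) - 1*614) = sqrt(sqrt((1/2)*(-1/12))*(4 + (1/2)*(-1/12))/(4*(1 + (1/2)*(-1/12))) - 614) = sqrt(sqrt(-1/24)*(4 - 1/24)/(4*(1 - 1/24)) - 614) = sqrt((1/4)*(I*sqrt(6)/12)*(95/24)/(23/24) - 614) = sqrt((1/4)*(I*sqrt(6)/12)*(24/23)*(95/24) - 614) = sqrt(95*I*sqrt(6)/1104 - 614) = sqrt(-614 + 95*I*sqrt(6)/1104)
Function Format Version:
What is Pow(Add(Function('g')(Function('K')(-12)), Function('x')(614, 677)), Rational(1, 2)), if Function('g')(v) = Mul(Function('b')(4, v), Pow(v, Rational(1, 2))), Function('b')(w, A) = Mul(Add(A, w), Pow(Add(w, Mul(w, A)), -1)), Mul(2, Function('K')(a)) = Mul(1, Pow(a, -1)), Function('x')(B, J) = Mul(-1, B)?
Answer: Mul(Rational(1, 276), Pow(Add(-46772064, Mul(6555, I, Pow(6, Rational(1, 2)))), Rational(1, 2))) ≈ Add(0.0042532, Mul(24.779, I))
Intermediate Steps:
Function('K')(a) = Mul(Rational(1, 2), Pow(a, -1)) (Function('K')(a) = Mul(Rational(1, 2), Mul(1, Pow(a, -1))) = Mul(Rational(1, 2), Pow(a, -1)))
Function('b')(w, A) = Mul(Pow(Add(w, Mul(A, w)), -1), Add(A, w)) (Function('b')(w, A) = Mul(Add(A, w), Pow(Add(w, Mul(A, w)), -1)) = Mul(Pow(Add(w, Mul(A, w)), -1), Add(A, w)))
Function('g')(v) = Mul(Rational(1, 4), Pow(v, Rational(1, 2)), Pow(Add(1, v), -1), Add(4, v)) (Function('g')(v) = Mul(Mul(Pow(4, -1), Pow(Add(1, v), -1), Add(v, 4)), Pow(v, Rational(1, 2))) = Mul(Mul(Rational(1, 4), Pow(Add(1, v), -1), Add(4, v)), Pow(v, Rational(1, 2))) = Mul(Rational(1, 4), Pow(v, Rational(1, 2)), Pow(Add(1, v), -1), Add(4, v)))
Pow(Add(Function('g')(Function('K')(-12)), Function('x')(614, 677)), Rational(1, 2)) = Pow(Add(Mul(Rational(1, 4), Pow(Mul(Rational(1, 2), Pow(-12, -1)), Rational(1, 2)), Pow(Add(1, Mul(Rational(1, 2), Pow(-12, -1))), -1), Add(4, Mul(Rational(1, 2), Pow(-12, -1)))), Mul(-1, 614)), Rational(1, 2)) = Pow(Add(Mul(Rational(1, 4), Pow(Mul(Rational(1, 2), Rational(-1, 12)), Rational(1, 2)), Pow(Add(1, Mul(Rational(1, 2), Rational(-1, 12))), -1), Add(4, Mul(Rational(1, 2), Rational(-1, 12)))), -614), Rational(1, 2)) = Pow(Add(Mul(Rational(1, 4), Pow(Rational(-1, 24), Rational(1, 2)), Pow(Add(1, Rational(-1, 24)), -1), Add(4, Rational(-1, 24))), -614), Rational(1, 2)) = Pow(Add(Mul(Rational(1, 4), Mul(Rational(1, 12), I, Pow(6, Rational(1, 2))), Pow(Rational(23, 24), -1), Rational(95, 24)), -614), Rational(1, 2)) = Pow(Add(Mul(Rational(1, 4), Mul(Rational(1, 12), I, Pow(6, Rational(1, 2))), Rational(24, 23), Rational(95, 24)), -614), Rational(1, 2)) = Pow(Add(Mul(Rational(95, 1104), I, Pow(6, Rational(1, 2))), -614), Rational(1, 2)) = Pow(Add(-614, Mul(Rational(95, 1104), I, Pow(6, Rational(1, 2)))), Rational(1, 2))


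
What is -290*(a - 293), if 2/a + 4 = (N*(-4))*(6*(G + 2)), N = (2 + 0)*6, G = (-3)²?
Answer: 67381355/793 ≈ 84970.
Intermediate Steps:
G = 9
N = 12 (N = 2*6 = 12)
a = -1/1586 (a = 2/(-4 + (12*(-4))*(6*(9 + 2))) = 2/(-4 - 288*11) = 2/(-4 - 48*66) = 2/(-4 - 3168) = 2/(-3172) = 2*(-1/3172) = -1/1586 ≈ -0.00063052)
-290*(a - 293) = -290*(-1/1586 - 293) = -290*(-464699/1586) = 67381355/793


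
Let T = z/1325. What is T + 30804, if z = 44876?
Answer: 40860176/1325 ≈ 30838.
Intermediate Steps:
T = 44876/1325 ≈ 33.869
T + 30804 = 44876/1325 + 30804 = 40860176/1325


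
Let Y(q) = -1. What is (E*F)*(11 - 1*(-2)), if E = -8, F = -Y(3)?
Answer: -104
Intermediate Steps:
F = 1 (F = -1*(-1) = 1)
(E*F)*(11 - 1*(-2)) = (-8*1)*(11 - 1*(-2)) = -8*(11 + 2) = -8*13 = -104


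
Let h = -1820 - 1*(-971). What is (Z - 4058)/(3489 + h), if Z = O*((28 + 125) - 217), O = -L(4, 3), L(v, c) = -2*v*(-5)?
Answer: -749/1320 ≈ -0.56742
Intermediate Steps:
L(v, c) = 10*v
h = -849 (h = -1820 + 971 = -849)
O = -40 (O = -10*4 = -1*40 = -40)
Z = 2560 (Z = -40*((28 + 125) - 217) = -40*(153 - 217) = -40*(-64) = 2560)
(Z - 4058)/(3489 + h) = (2560 - 4058)/(3489 - 849) = -1498/2640 = -1498*1/2640 = -749/1320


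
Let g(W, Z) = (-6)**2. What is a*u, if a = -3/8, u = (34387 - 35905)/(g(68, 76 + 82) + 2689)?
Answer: 2277/10900 ≈ 0.20890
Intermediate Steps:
g(W, Z) = 36
u = -1518/2725 (u = (34387 - 35905)/(36 + 2689) = -1518/2725 ≈ -0.55706)
a = -3/8 (a = -3*1/8 = -3/8 ≈ -0.37500)
a*u = -3/8*(-1518/2725) = 2277/10900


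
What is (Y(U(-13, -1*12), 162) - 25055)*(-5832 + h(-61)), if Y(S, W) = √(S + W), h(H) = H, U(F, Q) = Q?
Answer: 147649115 - 29465*√6 ≈ 1.4758e+8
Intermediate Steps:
(Y(U(-13, -1*12), 162) - 25055)*(-5832 + h(-61)) = (√(-1*12 + 162) - 25055)*(-5832 - 61) = (√(-12 + 162) - 25055)*(-5893) = (√150 - 25055)*(-5893) = (5*√6 - 25055)*(-5893) = (-25055 + 5*√6)*(-5893) = 147649115 - 29465*√6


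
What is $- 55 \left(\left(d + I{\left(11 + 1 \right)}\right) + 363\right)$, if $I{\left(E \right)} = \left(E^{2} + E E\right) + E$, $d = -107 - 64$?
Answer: $-27060$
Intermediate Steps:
$d = -171$ ($d = -107 - 64 = -171$)
$I{\left(E \right)} = E + 2 E^{2}$ ($I{\left(E \right)} = \left(E^{2} + E^{2}\right) + E = 2 E^{2} + E = E + 2 E^{2}$)
$- 55 \left(\left(d + I{\left(11 + 1 \right)}\right) + 363\right) = - 55 \left(\left(-171 + \left(11 + 1\right) \left(1 + 2 \left(11 + 1\right)\right)\right) + 363\right) = - 55 \left(\left(-171 + 12 \left(1 + 2 \cdot 12\right)\right) + 363\right) = - 55 \left(\left(-171 + 12 \left(1 + 24\right)\right) + 363\right) = - 55 \left(\left(-171 + 12 \cdot 25\right) + 363\right) = - 55 \left(\left(-171 + 300\right) + 363\right) = - 55 \left(129 + 363\right) = \left(-55\right) 492 = -27060$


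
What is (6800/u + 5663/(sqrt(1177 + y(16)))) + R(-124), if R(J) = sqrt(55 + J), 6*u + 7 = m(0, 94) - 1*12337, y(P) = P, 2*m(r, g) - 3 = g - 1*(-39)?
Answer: -3400/1023 + 5663*sqrt(1193)/1193 + I*sqrt(69) ≈ 160.63 + 8.3066*I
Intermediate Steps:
m(r, g) = 21 + g/2 (m(r, g) = 3/2 + (g - 1*(-39))/2 = 3/2 + (g + 39)/2 = 3/2 + (39 + g)/2 = 3/2 + (39/2 + g/2) = 21 + g/2)
u = -2046 (u = -7/6 + ((21 + (1/2)*94) - 1*12337)/6 = -7/6 + ((21 + 47) - 12337)/6 = -7/6 + (68 - 12337)/6 = -7/6 + (1/6)*(-12269) = -7/6 - 12269/6 = -2046)
(6800/u + 5663/(sqrt(1177 + y(16)))) + R(-124) = (6800/(-2046) + 5663/(sqrt(1177 + 16))) + sqrt(55 - 124) = (6800*(-1/2046) + 5663/(sqrt(1193))) + sqrt(-69) = (-3400/1023 + 5663*(sqrt(1193)/1193)) + I*sqrt(69) = (-3400/1023 + 5663*sqrt(1193)/1193) + I*sqrt(69) = -3400/1023 + 5663*sqrt(1193)/1193 + I*sqrt(69)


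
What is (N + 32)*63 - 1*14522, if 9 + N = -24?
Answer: -14585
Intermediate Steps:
N = -33 (N = -9 - 24 = -33)
(N + 32)*63 - 1*14522 = (-33 + 32)*63 - 1*14522 = -1*63 - 14522 = -63 - 14522 = -14585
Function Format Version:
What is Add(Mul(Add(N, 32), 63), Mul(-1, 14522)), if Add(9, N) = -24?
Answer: -14585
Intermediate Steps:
N = -33 (N = Add(-9, -24) = -33)
Add(Mul(Add(N, 32), 63), Mul(-1, 14522)) = Add(Mul(Add(-33, 32), 63), Mul(-1, 14522)) = Add(Mul(-1, 63), -14522) = Add(-63, -14522) = -14585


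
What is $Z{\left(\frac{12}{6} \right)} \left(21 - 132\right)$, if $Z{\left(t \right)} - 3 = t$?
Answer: $-555$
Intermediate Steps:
$Z{\left(t \right)} = 3 + t$
$Z{\left(\frac{12}{6} \right)} \left(21 - 132\right) = \left(3 + \frac{12}{6}\right) \left(21 - 132\right) = \left(3 + 12 \cdot \frac{1}{6}\right) \left(-111\right) = \left(3 + 2\right) \left(-111\right) = 5 \left(-111\right) = -555$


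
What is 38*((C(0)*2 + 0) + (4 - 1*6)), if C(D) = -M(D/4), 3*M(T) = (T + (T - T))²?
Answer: -76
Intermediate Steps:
M(T) = T²/3 (M(T) = (T + (T - T))²/3 = (T + 0)²/3 = T²/3)
C(D) = -D²/48 (C(D) = -(D/4)²/3 = -D²/16/3 = -D²/48)
38*((C(0)*2 + 0) + (4 - 1*6)) = 38*((-1/48*0²*2 + 0) + (4 - 1*6)) = 38*((-1/48*0*2 + 0) + (4 - 6)) = 38*((0*2 + 0) - 2) = 38*((0 + 0) - 2) = 38*(0 - 2) = 38*(-2) = -76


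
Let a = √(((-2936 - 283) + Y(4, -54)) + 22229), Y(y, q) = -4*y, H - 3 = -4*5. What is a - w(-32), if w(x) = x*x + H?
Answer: -1007 + √18994 ≈ -869.18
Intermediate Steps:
H = -17 (H = 3 - 4*5 = 3 - 20 = -17)
w(x) = -17 + x² (w(x) = x*x - 17 = x² - 17 = -17 + x²)
a = √18994 (a = √(((-2936 - 283) - 4*4) + 22229) = √((-3219 - 16) + 22229) = √(-3235 + 22229) = √18994 ≈ 137.82)
a - w(-32) = √18994 - (-17 + (-32)²) = √18994 - (-17 + 1024) = √18994 - 1*1007 = √18994 - 1007 = -1007 + √18994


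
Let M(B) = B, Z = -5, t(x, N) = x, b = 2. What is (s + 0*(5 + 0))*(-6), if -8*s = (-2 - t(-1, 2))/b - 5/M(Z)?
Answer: 3/8 ≈ 0.37500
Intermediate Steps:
s = -1/16 (s = -((-2 - 1*(-1))/2 - 5/(-5))/8 = -((-2 + 1)*(½) - 5*(-⅕))/8 = -(-1*½ + 1)/8 = -(-½ + 1)/8 = -⅛*½ = -1/16 ≈ -0.062500)
(s + 0*(5 + 0))*(-6) = (-1/16 + 0*(5 + 0))*(-6) = (-1/16 + 0*5)*(-6) = (-1/16 + 0)*(-6) = -1/16*(-6) = 3/8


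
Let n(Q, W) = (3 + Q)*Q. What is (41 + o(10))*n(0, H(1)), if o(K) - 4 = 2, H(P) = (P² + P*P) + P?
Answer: 0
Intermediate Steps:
H(P) = P + 2*P² (H(P) = (P² + P²) + P = 2*P² + P = P + 2*P²)
o(K) = 6 (o(K) = 4 + 2 = 6)
n(Q, W) = Q*(3 + Q)
(41 + o(10))*n(0, H(1)) = (41 + 6)*(0*(3 + 0)) = 47*(0*3) = 47*0 = 0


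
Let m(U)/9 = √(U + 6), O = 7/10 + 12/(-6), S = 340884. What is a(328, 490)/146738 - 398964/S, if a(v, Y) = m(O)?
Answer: -33247/28407 + 9*√470/1467380 ≈ -1.1702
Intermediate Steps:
O = -13/10 (O = 7*(⅒) + 12*(-⅙) = 7/10 - 2 = -13/10 ≈ -1.3000)
m(U) = 9*√(6 + U) (m(U) = 9*√(U + 6) = 9*√(6 + U))
a(v, Y) = 9*√470/10 (a(v, Y) = 9*√(6 - 13/10) = 9*√(47/10) = 9*(√470/10) = 9*√470/10)
a(328, 490)/146738 - 398964/S = (9*√470/10)/146738 - 398964/340884 = (9*√470/10)*(1/146738) - 398964*1/340884 = 9*√470/1467380 - 33247/28407 = -33247/28407 + 9*√470/1467380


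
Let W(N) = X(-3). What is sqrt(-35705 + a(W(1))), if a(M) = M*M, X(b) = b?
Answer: 4*I*sqrt(2231) ≈ 188.93*I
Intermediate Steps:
W(N) = -3
a(M) = M**2
sqrt(-35705 + a(W(1))) = sqrt(-35705 + (-3)**2) = sqrt(-35705 + 9) = sqrt(-35696) = 4*I*sqrt(2231)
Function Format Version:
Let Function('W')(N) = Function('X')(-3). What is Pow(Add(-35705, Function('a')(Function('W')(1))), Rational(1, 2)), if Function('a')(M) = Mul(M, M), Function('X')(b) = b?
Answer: Mul(4, I, Pow(2231, Rational(1, 2))) ≈ Mul(188.93, I)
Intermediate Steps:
Function('W')(N) = -3
Function('a')(M) = Pow(M, 2)
Pow(Add(-35705, Function('a')(Function('W')(1))), Rational(1, 2)) = Pow(Add(-35705, Pow(-3, 2)), Rational(1, 2)) = Pow(Add(-35705, 9), Rational(1, 2)) = Pow(-35696, Rational(1, 2)) = Mul(4, I, Pow(2231, Rational(1, 2)))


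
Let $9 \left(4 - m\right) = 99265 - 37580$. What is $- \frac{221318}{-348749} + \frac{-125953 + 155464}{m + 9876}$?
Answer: $\frac{98654981381}{9498179015} \approx 10.387$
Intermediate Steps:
$m = - \frac{61649}{9}$ ($m = 4 - \frac{99265 - 37580}{9} = 4 - \frac{61685}{9} = - \frac{61649}{9} \approx -6849.9$)
$- \frac{221318}{-348749} + \frac{-125953 + 155464}{m + 9876} = - \frac{221318}{-348749} + \frac{-125953 + 155464}{- \frac{61649}{9} + 9876} = \left(-221318\right) \left(- \frac{1}{348749}\right) + \frac{29511}{\frac{27235}{9}} = \frac{221318}{348749} + 29511 \cdot \frac{9}{27235} = \frac{221318}{348749} + \frac{265599}{27235} = \frac{98654981381}{9498179015}$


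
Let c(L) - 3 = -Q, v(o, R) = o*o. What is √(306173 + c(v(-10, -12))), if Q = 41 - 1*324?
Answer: 3*√34051 ≈ 553.59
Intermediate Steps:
v(o, R) = o²
Q = -283 (Q = 41 - 324 = -283)
c(L) = 286 (c(L) = 3 - 1*(-283) = 3 + 283 = 286)
√(306173 + c(v(-10, -12))) = √(306173 + 286) = √306459 = 3*√34051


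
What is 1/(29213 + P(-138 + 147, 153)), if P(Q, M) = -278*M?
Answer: -1/13321 ≈ -7.5069e-5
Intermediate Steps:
1/(29213 + P(-138 + 147, 153)) = 1/(29213 - 278*153) = 1/(29213 - 42534) = 1/(-13321) = -1/13321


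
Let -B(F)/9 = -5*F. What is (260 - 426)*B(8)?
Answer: -59760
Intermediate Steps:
B(F) = 45*F (B(F) = -(-45)*F = 45*F)
(260 - 426)*B(8) = (260 - 426)*(45*8) = -166*360 = -59760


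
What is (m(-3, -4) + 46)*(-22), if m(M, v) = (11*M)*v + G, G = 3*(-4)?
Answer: -3652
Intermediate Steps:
G = -12
m(M, v) = -12 + 11*M*v (m(M, v) = (11*M)*v - 12 = 11*M*v - 12 = -12 + 11*M*v)
(m(-3, -4) + 46)*(-22) = ((-12 + 11*(-3)*(-4)) + 46)*(-22) = ((-12 + 132) + 46)*(-22) = (120 + 46)*(-22) = 166*(-22) = -3652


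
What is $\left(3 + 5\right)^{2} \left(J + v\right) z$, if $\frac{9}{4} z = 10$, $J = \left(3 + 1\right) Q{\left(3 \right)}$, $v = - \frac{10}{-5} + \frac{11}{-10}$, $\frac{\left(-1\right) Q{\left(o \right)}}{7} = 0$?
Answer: $256$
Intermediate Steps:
$Q{\left(o \right)} = 0$ ($Q{\left(o \right)} = \left(-7\right) 0 = 0$)
$v = \frac{9}{10}$ ($v = \left(-10\right) \left(- \frac{1}{5}\right) + 11 \left(- \frac{1}{10}\right) = 2 - \frac{11}{10} = \frac{9}{10} \approx 0.9$)
$J = 0$ ($J = \left(3 + 1\right) 0 = 4 \cdot 0 = 0$)
$z = \frac{40}{9}$ ($z = \frac{4}{9} \cdot 10 = \frac{40}{9} \approx 4.4444$)
$\left(3 + 5\right)^{2} \left(J + v\right) z = \left(3 + 5\right)^{2} \left(0 + \frac{9}{10}\right) \frac{40}{9} = 8^{2} \cdot \frac{9}{10} \cdot \frac{40}{9} = 64 \cdot \frac{9}{10} \cdot \frac{40}{9} = \frac{288}{5} \cdot \frac{40}{9} = 256$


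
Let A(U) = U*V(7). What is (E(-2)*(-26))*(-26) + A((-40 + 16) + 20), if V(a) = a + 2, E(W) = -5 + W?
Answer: -4768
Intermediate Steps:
V(a) = 2 + a
A(U) = 9*U (A(U) = U*(2 + 7) = U*9 = 9*U)
(E(-2)*(-26))*(-26) + A((-40 + 16) + 20) = ((-5 - 2)*(-26))*(-26) + 9*((-40 + 16) + 20) = -7*(-26)*(-26) + 9*(-24 + 20) = 182*(-26) + 9*(-4) = -4732 - 36 = -4768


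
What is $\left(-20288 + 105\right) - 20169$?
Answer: $-40352$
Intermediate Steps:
$\left(-20288 + 105\right) - 20169 = -20183 - 20169 = -40352$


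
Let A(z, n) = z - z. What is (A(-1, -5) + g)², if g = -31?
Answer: 961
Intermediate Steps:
A(z, n) = 0
(A(-1, -5) + g)² = (0 - 31)² = (-31)² = 961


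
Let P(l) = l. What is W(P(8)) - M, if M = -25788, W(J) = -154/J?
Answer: 103075/4 ≈ 25769.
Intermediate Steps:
W(P(8)) - M = -154/8 - 1*(-25788) = -154*⅛ + 25788 = -77/4 + 25788 = 103075/4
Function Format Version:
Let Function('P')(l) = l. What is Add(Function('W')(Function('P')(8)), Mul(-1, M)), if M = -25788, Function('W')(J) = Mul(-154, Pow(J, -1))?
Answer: Rational(103075, 4) ≈ 25769.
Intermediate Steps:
Add(Function('W')(Function('P')(8)), Mul(-1, M)) = Add(Mul(-154, Pow(8, -1)), Mul(-1, -25788)) = Add(Mul(-154, Rational(1, 8)), 25788) = Add(Rational(-77, 4), 25788) = Rational(103075, 4)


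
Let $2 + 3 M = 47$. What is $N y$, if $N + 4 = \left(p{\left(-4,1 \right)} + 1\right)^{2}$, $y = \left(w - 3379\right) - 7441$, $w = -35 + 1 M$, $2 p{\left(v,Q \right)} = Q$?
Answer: $18970$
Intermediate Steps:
$M = 15$ ($M = - \frac{2}{3} + \frac{1}{3} \cdot 47 = - \frac{2}{3} + \frac{47}{3} = 15$)
$p{\left(v,Q \right)} = \frac{Q}{2}$
$w = -20$ ($w = -35 + 1 \cdot 15 = -35 + 15 = -20$)
$y = -10840$ ($y = \left(-20 - 3379\right) - 7441 = -3399 - 7441 = -10840$)
$N = - \frac{7}{4}$ ($N = -4 + \left(\frac{1}{2} \cdot 1 + 1\right)^{2} = -4 + \left(\frac{1}{2} + 1\right)^{2} = -4 + \left(\frac{3}{2}\right)^{2} = -4 + \frac{9}{4} = - \frac{7}{4} \approx -1.75$)
$N y = \left(- \frac{7}{4}\right) \left(-10840\right) = 18970$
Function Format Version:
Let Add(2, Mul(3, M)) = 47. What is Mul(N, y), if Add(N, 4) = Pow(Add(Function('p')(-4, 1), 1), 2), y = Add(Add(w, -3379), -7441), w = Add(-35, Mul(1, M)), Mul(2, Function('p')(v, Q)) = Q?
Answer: 18970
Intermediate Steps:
M = 15 (M = Add(Rational(-2, 3), Mul(Rational(1, 3), 47)) = Add(Rational(-2, 3), Rational(47, 3)) = 15)
Function('p')(v, Q) = Mul(Rational(1, 2), Q)
w = -20 (w = Add(-35, Mul(1, 15)) = Add(-35, 15) = -20)
y = -10840 (y = Add(Add(-20, -3379), -7441) = Add(-3399, -7441) = -10840)
N = Rational(-7, 4) (N = Add(-4, Pow(Add(Mul(Rational(1, 2), 1), 1), 2)) = Add(-4, Pow(Add(Rational(1, 2), 1), 2)) = Add(-4, Pow(Rational(3, 2), 2)) = Add(-4, Rational(9, 4)) = Rational(-7, 4) ≈ -1.7500)
Mul(N, y) = Mul(Rational(-7, 4), -10840) = 18970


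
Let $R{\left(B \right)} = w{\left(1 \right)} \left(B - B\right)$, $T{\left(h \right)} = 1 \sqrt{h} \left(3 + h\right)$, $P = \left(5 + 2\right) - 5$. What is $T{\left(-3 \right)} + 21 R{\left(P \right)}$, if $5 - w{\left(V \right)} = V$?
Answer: $0$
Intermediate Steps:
$w{\left(V \right)} = 5 - V$
$P = 2$ ($P = 7 - 5 = 2$)
$T{\left(h \right)} = \sqrt{h} \left(3 + h\right)$
$R{\left(B \right)} = 0$ ($R{\left(B \right)} = \left(5 - 1\right) \left(B - B\right) = \left(5 - 1\right) 0 = 4 \cdot 0 = 0$)
$T{\left(-3 \right)} + 21 R{\left(P \right)} = \sqrt{-3} \left(3 - 3\right) + 21 \cdot 0 = i \sqrt{3} \cdot 0 + 0 = 0 + 0 = 0$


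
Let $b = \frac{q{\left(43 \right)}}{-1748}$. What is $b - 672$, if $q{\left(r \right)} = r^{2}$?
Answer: $- \frac{1176505}{1748} \approx -673.06$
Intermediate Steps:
$b = - \frac{1849}{1748}$ ($b = \frac{43^{2}}{-1748} = 1849 \left(- \frac{1}{1748}\right) = - \frac{1849}{1748} \approx -1.0578$)
$b - 672 = - \frac{1849}{1748} - 672 = - \frac{1176505}{1748}$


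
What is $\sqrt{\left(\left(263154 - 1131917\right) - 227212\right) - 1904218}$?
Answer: $i \sqrt{3000193} \approx 1732.1 i$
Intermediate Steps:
$\sqrt{\left(\left(263154 - 1131917\right) - 227212\right) - 1904218} = \sqrt{\left(-868763 - 227212\right) - 1904218} = \sqrt{-1095975 - 1904218} = \sqrt{-3000193} = i \sqrt{3000193}$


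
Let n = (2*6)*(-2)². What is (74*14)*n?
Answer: 49728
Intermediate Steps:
n = 48 (n = 12*4 = 48)
(74*14)*n = (74*14)*48 = 1036*48 = 49728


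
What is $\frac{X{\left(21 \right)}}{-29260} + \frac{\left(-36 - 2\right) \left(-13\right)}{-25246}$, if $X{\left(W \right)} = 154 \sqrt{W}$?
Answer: $- \frac{19}{971} - \frac{\sqrt{21}}{190} \approx -0.043686$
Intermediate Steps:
$\frac{X{\left(21 \right)}}{-29260} + \frac{\left(-36 - 2\right) \left(-13\right)}{-25246} = \frac{154 \sqrt{21}}{-29260} + \frac{\left(-36 - 2\right) \left(-13\right)}{-25246} = 154 \sqrt{21} \left(- \frac{1}{29260}\right) + \left(-38\right) \left(-13\right) \left(- \frac{1}{25246}\right) = - \frac{\sqrt{21}}{190} + 494 \left(- \frac{1}{25246}\right) = - \frac{\sqrt{21}}{190} - \frac{19}{971} = - \frac{19}{971} - \frac{\sqrt{21}}{190}$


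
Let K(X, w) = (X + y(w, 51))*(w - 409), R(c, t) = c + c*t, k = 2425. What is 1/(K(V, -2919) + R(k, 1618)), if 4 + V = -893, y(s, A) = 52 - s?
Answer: -1/2976197 ≈ -3.3600e-7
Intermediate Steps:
V = -897 (V = -4 - 893 = -897)
K(X, w) = (-409 + w)*(52 + X - w) (K(X, w) = (X + (52 - w))*(w - 409) = (52 + X - w)*(-409 + w) = (-409 + w)*(52 + X - w))
1/(K(V, -2919) + R(k, 1618)) = 1/((-21268 - 1*(-2919)**2 - 409*(-897) + 461*(-2919) - 897*(-2919)) + 2425*(1 + 1618)) = 1/((-21268 - 1*8520561 + 366873 - 1345659 + 2618343) + 2425*1619) = 1/((-21268 - 8520561 + 366873 - 1345659 + 2618343) + 3926075) = 1/(-6902272 + 3926075) = 1/(-2976197) = -1/2976197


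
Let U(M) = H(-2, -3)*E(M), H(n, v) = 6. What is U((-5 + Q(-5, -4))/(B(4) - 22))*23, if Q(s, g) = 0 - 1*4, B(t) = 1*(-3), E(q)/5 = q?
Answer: 1242/5 ≈ 248.40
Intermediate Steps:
E(q) = 5*q
B(t) = -3
Q(s, g) = -4 (Q(s, g) = 0 - 4 = -4)
U(M) = 30*M (U(M) = 6*(5*M) = 30*M)
U((-5 + Q(-5, -4))/(B(4) - 22))*23 = (30*((-5 - 4)/(-3 - 22)))*23 = (30*(-9/(-25)))*23 = (30*(-9*(-1/25)))*23 = (30*(9/25))*23 = (54/5)*23 = 1242/5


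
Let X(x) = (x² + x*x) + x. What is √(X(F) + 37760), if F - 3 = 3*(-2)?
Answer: 5*√1511 ≈ 194.36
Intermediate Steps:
F = -3 (F = 3 + 3*(-2) = 3 - 6 = -3)
X(x) = x + 2*x² (X(x) = (x² + x²) + x = 2*x² + x = x + 2*x²)
√(X(F) + 37760) = √(-3*(1 + 2*(-3)) + 37760) = √(-3*(1 - 6) + 37760) = √(-3*(-5) + 37760) = √(15 + 37760) = √37775 = 5*√1511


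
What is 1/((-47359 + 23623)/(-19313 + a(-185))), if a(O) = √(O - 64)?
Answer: 19313/23736 - I*√249/23736 ≈ 0.81366 - 0.0006648*I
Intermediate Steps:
a(O) = √(-64 + O)
1/((-47359 + 23623)/(-19313 + a(-185))) = 1/((-47359 + 23623)/(-19313 + √(-64 - 185))) = 1/(-23736/(-19313 + √(-249))) = 1/(-23736/(-19313 + I*√249)) = 19313/23736 - I*√249/23736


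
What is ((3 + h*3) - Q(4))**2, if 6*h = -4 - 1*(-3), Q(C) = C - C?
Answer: 25/4 ≈ 6.2500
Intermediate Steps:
Q(C) = 0
h = -1/6 (h = (-4 - 1*(-3))/6 = (-4 + 3)/6 = (1/6)*(-1) = -1/6 ≈ -0.16667)
((3 + h*3) - Q(4))**2 = ((3 - 1/6*3) - 1*0)**2 = ((3 - 1/2) + 0)**2 = (5/2 + 0)**2 = (5/2)**2 = 25/4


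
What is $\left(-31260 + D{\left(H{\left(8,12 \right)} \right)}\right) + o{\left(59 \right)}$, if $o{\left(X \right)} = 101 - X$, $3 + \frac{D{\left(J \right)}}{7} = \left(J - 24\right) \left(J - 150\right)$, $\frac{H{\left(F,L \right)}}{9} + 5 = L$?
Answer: $-54990$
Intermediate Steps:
$H{\left(F,L \right)} = -45 + 9 L$
$D{\left(J \right)} = -21 + 7 \left(-150 + J\right) \left(-24 + J\right)$ ($D{\left(J \right)} = -21 + 7 \left(J - 24\right) \left(J - 150\right) = -21 + 7 \left(-24 + J\right) \left(-150 + J\right) = -21 + 7 \left(-150 + J\right) \left(-24 + J\right)$)
$\left(-31260 + D{\left(H{\left(8,12 \right)} \right)}\right) + o{\left(59 \right)} = \left(-31260 + \left(25179 - 1218 \left(-45 + 9 \cdot 12\right) + 7 \left(-45 + 9 \cdot 12\right)^{2}\right)\right) + \left(101 - 59\right) = \left(-31260 + \left(25179 - 1218 \left(-45 + 108\right) + 7 \left(-45 + 108\right)^{2}\right)\right) + \left(101 - 59\right) = \left(-31260 + \left(25179 - 76734 + 7 \cdot 63^{2}\right)\right) + 42 = \left(-31260 + \left(25179 - 76734 + 7 \cdot 3969\right)\right) + 42 = \left(-31260 + \left(25179 - 76734 + 27783\right)\right) + 42 = \left(-31260 - 23772\right) + 42 = -55032 + 42 = -54990$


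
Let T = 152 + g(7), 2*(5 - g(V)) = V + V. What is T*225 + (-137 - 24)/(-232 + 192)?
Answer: 1350161/40 ≈ 33754.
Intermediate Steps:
g(V) = 5 - V (g(V) = 5 - (V + V)/2 = 5 - V)
T = 150 (T = 152 + (5 - 1*7) = 152 + (5 - 7) = 152 - 2 = 150)
T*225 + (-137 - 24)/(-232 + 192) = 150*225 + (-137 - 24)/(-232 + 192) = 33750 - 161/(-40) = 33750 - 161*(-1/40) = 33750 + 161/40 = 1350161/40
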